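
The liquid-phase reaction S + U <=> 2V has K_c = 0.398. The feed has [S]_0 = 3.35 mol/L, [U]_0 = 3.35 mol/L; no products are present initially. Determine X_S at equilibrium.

Let X = conversion of S; extent ξ = 3.35·X mol/L.
Concentrations: [S] = 3.35 − 3.35X; [U] = 3.35 − 3.35X; [V] = 6.7X.
K_c = [V]^2 / ([S] [U]).
This equals 0.398 at X = 0.240 (the root in 0 < X < 1).

X = 0.240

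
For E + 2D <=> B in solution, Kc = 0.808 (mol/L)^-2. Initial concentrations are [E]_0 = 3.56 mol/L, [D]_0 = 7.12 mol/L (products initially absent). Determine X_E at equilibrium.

Let X = conversion of E; extent ξ = 3.56·X mol/L.
Concentrations: [E] = 3.56 − 3.56X; [D] = 7.12 − 7.12X; [B] = 3.56X.
Kc = [B] / ([E] [D]^2).
Equating to 0.808 (mol/L)^-2: the physical root is X = 0.738.

X = 0.738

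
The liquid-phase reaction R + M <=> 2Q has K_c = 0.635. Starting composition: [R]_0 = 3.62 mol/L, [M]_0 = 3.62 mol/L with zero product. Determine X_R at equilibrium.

Let X = conversion of R; extent ξ = 3.62·X mol/L.
Concentrations: [R] = 3.62 − 3.62X; [M] = 3.62 − 3.62X; [Q] = 7.24X.
K_c = [Q]^2 / ([R] [M]).
Setting equal to 0.635 and solving for X on (0,1) gives X = 0.285.

X = 0.285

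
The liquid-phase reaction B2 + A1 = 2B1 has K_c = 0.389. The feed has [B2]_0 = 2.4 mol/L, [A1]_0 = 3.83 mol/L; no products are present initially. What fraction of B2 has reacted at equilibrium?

Let X = conversion of B2; extent ξ = 2.4·X mol/L.
Concentrations: [B2] = 2.4 − 2.4X; [A1] = 3.83 − 2.4X; [B1] = 4.8X.
K_c = [B1]^2 / ([B2] [A1]).
Equating to 0.389: the physical root is X = 0.298.

X = 0.298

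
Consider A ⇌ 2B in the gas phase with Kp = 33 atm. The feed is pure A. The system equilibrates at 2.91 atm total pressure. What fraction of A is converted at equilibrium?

X = 0.860

Basis: 1 mol A initially; let X = conversion of A. Extent ξ = X.
Mole table: n_A = 1 − X; n_B = 2X.
Summing: n_T = 1 + X.
With p_i = (n_i/n_T)P, Kp = p_B^2 / (p_A).
Substituting and setting equal to 33 atm gives a polynomial in X; the root in (0,1) is X = 0.860.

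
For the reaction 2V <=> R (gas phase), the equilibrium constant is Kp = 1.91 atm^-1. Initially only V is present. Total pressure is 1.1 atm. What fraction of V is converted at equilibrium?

X = 0.674

Let X = conversion of V (basis 1 mol V); extent of reaction ξ = 0.5X.
Mole table: n_V = 1 − X; n_R = 0.5X.
Summing: n_T = 1 − 0.5X.
Mole fractions y_i = n_i/n_T; Kp = p_R / (p_V^2) with p_i = y_i·P.
Setting this equal to 1.91 atm^-1 and taking the physical root (0 < X < 1) gives X = 0.674.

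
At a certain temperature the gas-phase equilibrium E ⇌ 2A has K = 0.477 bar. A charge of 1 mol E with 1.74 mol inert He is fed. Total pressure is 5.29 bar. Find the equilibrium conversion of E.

X = 0.227

Let X = conversion of E (basis 1 mol E); extent of reaction ξ = X.
At extent ξ: n_E = 1 − X; n_A = 2X; n_I = 1.74 (inert).
n_T = Σnᵢ = 2.74 + X.
Mole fractions y_i = n_i/n_T; K = p_A^2 / (p_E) with p_i = y_i·P.
Setting this equal to 0.477 bar and taking the physical root (0 < X < 1) gives X = 0.227.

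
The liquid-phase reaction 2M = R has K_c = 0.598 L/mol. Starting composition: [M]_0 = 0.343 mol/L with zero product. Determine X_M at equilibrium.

Let X = conversion of M; extent ξ = 0.343X/2 mol/L.
Concentrations: [M] = 0.343 − 0.343X; [R] = 0.172X.
K_c = [R] / ([M]^2).
Equating to 0.598 L/mol: the physical root is X = 0.238.

X = 0.238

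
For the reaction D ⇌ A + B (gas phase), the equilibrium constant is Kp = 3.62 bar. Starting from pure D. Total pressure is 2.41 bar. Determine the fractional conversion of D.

Let X = conversion of D (basis 1 mol D); extent of reaction ξ = X.
At extent ξ: n_D = 1 − X; n_A = X; n_B = X.
Summing: n_T = 1 + X.
y_i = n_i/n_T, p_i = y_i·P. Kp = p_A p_B / (p_D).
Equating to 3.62 bar and solving on 0 < X < 1: X = 0.775.

X = 0.775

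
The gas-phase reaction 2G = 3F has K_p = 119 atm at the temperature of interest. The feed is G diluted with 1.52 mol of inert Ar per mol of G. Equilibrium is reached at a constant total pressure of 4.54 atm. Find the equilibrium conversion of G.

X = 0.839

Let X = conversion of G (basis 1 mol G); extent of reaction ξ = 0.5X.
At extent ξ: n_G = 1 − X; n_F = 1.5X; n_I = 1.52 (inert).
Total moles n_T = 2.52 + 0.5X.
With p_i = (n_i/n_T)P, K_p = p_F^3 / (p_G^2).
Equating to 119 atm and solving on 0 < X < 1: X = 0.839.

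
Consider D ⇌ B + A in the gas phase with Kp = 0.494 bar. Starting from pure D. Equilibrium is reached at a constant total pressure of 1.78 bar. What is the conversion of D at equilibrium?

X = 0.466

Basis: 1 mol D initially; let X = conversion of D. Extent ξ = X.
Moles: n_D = 1 − X; n_B = X; n_A = X.
Summing: n_T = 1 + X.
With p_i = (n_i/n_T)P, Kp = p_B p_A / (p_D).
This yields a degree-2 equation in X; solving on (0,1), X = 0.466.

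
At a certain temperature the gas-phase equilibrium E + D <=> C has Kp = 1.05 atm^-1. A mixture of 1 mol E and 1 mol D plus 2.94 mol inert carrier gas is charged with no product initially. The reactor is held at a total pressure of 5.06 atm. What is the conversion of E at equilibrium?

Let X = conversion of E (basis 1 mol E); extent of reaction ξ = X.
Mole table: n_E = 1 − X; n_D = 1 − X; n_C = X; n_I = 2.94 (inert).
Summing: n_T = 4.94 − X.
y_i = n_i/n_T, p_i = y_i·P. Kp = p_C / (p_E p_D).
This yields a degree-2 equation in X; solving on (0,1), X = 0.409.

X = 0.409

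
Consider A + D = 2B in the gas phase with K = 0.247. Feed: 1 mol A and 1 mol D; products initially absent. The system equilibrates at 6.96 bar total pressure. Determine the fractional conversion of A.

X = 0.199

Basis: 1 mol A initially; let X = conversion of A. Extent ξ = X.
Moles: n_A = 1 − X; n_D = 1 − X; n_B = 2X.
Total moles n_T = 2 (Δν = 0, constant).
Mole fractions y_i = n_i/n_T; K = p_B^2 / (p_A p_D) with p_i = y_i·P.
Substituting and setting equal to 0.247 gives a polynomial in X; the root in (0,1) is X = 0.199.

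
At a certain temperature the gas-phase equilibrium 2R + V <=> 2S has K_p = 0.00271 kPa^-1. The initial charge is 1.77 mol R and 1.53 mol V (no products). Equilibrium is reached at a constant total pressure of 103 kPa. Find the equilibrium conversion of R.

X = 0.256

Take 1.77 mol R as basis and let X be its fractional conversion, so ξ = 0.885X.
At extent ξ: n_R = 1.77 − 1.77X; n_V = 1.53 − 0.885X; n_S = 1.77X.
n_T = Σnᵢ = 3.3 − 0.885X.
Mole fractions y_i = n_i/n_T; K_p = p_S^2 / (p_R^2 p_V) with p_i = y_i·P.
Substituting and setting equal to 0.00271 kPa^-1 gives a polynomial in X; the root in (0,1) is X = 0.256.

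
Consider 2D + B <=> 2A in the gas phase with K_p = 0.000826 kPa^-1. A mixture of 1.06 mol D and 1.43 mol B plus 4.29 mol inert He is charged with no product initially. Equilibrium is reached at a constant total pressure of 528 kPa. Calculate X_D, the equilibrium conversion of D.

X = 0.227

Basis: 1.06 mol D initially; let X = conversion of D. Extent ξ = 0.53X.
Moles: n_D = 1.06 − 1.06X; n_B = 1.43 − 0.53X; n_A = 1.06X; n_I = 4.29 (inert).
Summing: n_T = 6.78 − 0.53X.
With p_i = (n_i/n_T)P, K_p = p_A^2 / (p_D^2 p_B).
Setting this equal to 0.000826 kPa^-1 and taking the physical root (0 < X < 1) gives X = 0.227.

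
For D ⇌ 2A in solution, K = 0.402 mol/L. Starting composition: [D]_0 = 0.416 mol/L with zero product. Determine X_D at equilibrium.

Let X = conversion of D; extent ξ = 0.416·X mol/L.
Concentrations: [D] = 0.416 − 0.416X; [A] = 0.832X.
K = [A]^2 / ([D]).
Setting equal to 0.402 and solving for X on (0,1) gives X = 0.385.

X = 0.385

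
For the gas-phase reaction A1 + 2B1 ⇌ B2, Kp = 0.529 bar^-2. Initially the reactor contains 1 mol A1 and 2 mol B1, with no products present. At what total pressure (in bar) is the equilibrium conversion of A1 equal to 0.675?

P = 5.03 bar

Take 1 mol A1 as basis and let X be its fractional conversion, so ξ = X.
Species balance: n_A1 = 1 − X; n_B1 = 2 − 2X; n_B2 = X.
n_T = Σnᵢ = 3 − 2X.
Kp = p_B2 / (p_A1 p_B1^2) with p_i = (n_i/n_T)·P.
At X = 0.675: the mole-fraction product g(X) = Π y_i^ν_i = 13.38. Since Kp = g(X)·P^{-2}, P = (g/Kp)^(1/2) = (13.38/0.529)^(1/2) = 5.03 bar.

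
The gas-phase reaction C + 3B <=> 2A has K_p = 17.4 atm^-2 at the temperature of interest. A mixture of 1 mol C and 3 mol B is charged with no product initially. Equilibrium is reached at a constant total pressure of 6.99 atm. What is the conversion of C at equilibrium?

Basis: 1 mol C initially; let X = conversion of C. Extent ξ = X.
Species balance: n_C = 1 − X; n_B = 3 − 3X; n_A = 2X.
Summing: n_T = 4 − 2X.
Mole fractions y_i = n_i/n_T; K_p = p_A^2 / (p_C p_B^3) with p_i = y_i·P.
Equating to 17.4 atm^-2 and solving on 0 < X < 1: X = 0.840.

X = 0.840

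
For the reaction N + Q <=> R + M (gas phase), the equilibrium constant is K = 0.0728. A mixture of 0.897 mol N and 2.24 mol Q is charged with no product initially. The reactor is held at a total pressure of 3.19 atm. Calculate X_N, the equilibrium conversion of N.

X = 0.326

Let X = conversion of N (basis 0.897 mol N); extent of reaction ξ = 0.897X.
At extent ξ: n_N = 0.897 − 0.897X; n_Q = 2.24 − 0.897X; n_R = 0.897X; n_M = 0.897X.
n_T stays at 3.14 (no change in mole number).
y_i = n_i/n_T, p_i = y_i·P. K = p_R p_M / (p_N p_Q).
Substituting and setting equal to 0.0728 gives a polynomial in X; the root in (0,1) is X = 0.326.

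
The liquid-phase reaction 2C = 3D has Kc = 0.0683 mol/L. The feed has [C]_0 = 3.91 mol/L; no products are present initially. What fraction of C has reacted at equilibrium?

Let X = conversion of C; extent ξ = 3.91X/2 mol/L.
Concentrations: [C] = 3.91 − 3.91X; [D] = 5.87X.
Kc = [D]^3 / ([C]^2).
Setting equal to 0.0683 and solving for X on (0,1) gives X = 0.155.

X = 0.155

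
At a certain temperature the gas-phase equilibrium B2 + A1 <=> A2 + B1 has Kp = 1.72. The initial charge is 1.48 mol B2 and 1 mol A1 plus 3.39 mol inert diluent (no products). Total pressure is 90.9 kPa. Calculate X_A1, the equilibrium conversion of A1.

X = 0.673

Basis: 1 mol A1 initially; let X = conversion of A1. Extent ξ = X.
At extent ξ: n_B2 = 1.48 − X; n_A1 = 1 − X; n_A2 = X; n_B1 = X; n_I = 3.39 (inert).
n_T stays at 5.87 (no change in mole number).
y_i = n_i/n_T, p_i = y_i·P. Kp = p_A2 p_B1 / (p_B2 p_A1).
This yields a degree-2 equation in X; solving on (0,1), X = 0.673.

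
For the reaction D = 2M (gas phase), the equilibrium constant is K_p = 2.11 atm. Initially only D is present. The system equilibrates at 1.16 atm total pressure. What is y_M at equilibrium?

Let X = conversion of D (basis 1 mol D); extent of reaction ξ = X.
At extent ξ: n_D = 1 − X; n_M = 2X.
Summing: n_T = 1 + X.
With p_i = (n_i/n_T)P, K_p = p_M^2 / (p_D).
This yields a degree-2 equation in X; solving on (0,1), X = 0.559.
Then n_M = 1.12, n_T = 1.56, so y_M = 0.717.

y_M = 0.717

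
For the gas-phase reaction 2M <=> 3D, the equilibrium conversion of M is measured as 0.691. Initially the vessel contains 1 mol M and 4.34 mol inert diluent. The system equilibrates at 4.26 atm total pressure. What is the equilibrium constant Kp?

Basis: 1 mol M initially; let X = conversion of M. Extent ξ = 0.5X.
At extent ξ: n_M = 1 − X; n_D = 1.5X; n_I = 4.34 (inert).
Total moles n_T = 5.34 + 0.5X.
At X = 0.691: n_M = 0.309, n_D = 1.04, n_T = 5.69.
p_i = (n_i/n_T)·P. Kp = p_D^3 / (p_M^2) = 8.74 atm.

Kp = 8.74 atm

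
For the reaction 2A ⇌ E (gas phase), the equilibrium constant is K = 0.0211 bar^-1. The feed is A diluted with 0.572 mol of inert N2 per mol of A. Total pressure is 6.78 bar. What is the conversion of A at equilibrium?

X = 0.141

Let X = conversion of A (basis 1 mol A); extent of reaction ξ = 0.5X.
At extent ξ: n_A = 1 − X; n_E = 0.5X; n_I = 0.572 (inert).
Summing: n_T = 1.57 − 0.5X.
With p_i = (n_i/n_T)P, K = p_E / (p_A^2).
Setting this equal to 0.0211 bar^-1 and taking the physical root (0 < X < 1) gives X = 0.141.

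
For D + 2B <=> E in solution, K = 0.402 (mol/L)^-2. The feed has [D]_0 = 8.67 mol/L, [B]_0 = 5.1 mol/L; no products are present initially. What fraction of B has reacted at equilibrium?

Let X = conversion of B; extent ξ = 5.1X/2 mol/L.
Concentrations: [D] = 8.67 − 2.55X; [B] = 5.1 − 5.1X; [E] = 2.55X.
K = [E] / ([D] [B]^2).
Setting equal to 0.402 and solving for X on (0,1) gives X = 0.825.

X = 0.825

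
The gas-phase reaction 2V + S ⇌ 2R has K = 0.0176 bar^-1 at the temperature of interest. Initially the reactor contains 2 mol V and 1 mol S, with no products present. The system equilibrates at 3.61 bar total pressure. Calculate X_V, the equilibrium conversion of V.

Basis: 2 mol V initially; let X = conversion of V. Extent ξ = X.
Mole table: n_V = 2 − 2X; n_S = 1 − X; n_R = 2X.
n_T = Σnᵢ = 3 − X.
y_i = n_i/n_T, p_i = y_i·P. K = p_R^2 / (p_V^2 p_S).
Setting this equal to 0.0176 bar^-1 and taking the physical root (0 < X < 1) gives X = 0.122.

X = 0.122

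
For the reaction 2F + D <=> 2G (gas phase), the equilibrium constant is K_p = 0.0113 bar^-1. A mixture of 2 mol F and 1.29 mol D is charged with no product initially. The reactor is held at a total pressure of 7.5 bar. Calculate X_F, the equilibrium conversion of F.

X = 0.149

Let X = conversion of F (basis 2 mol F); extent of reaction ξ = X.
At extent ξ: n_F = 2 − 2X; n_D = 1.29 − X; n_G = 2X.
n_T = Σnᵢ = 3.29 − X.
Mole fractions y_i = n_i/n_T; K_p = p_G^2 / (p_F^2 p_D) with p_i = y_i·P.
Substituting and setting equal to 0.0113 bar^-1 gives a polynomial in X; the root in (0,1) is X = 0.149.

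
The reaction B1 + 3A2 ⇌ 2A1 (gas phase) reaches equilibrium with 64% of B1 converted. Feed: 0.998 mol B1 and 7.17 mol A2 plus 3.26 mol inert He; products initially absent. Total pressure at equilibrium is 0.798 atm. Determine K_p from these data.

K_p = 5.07 atm^-2

Take 0.998 mol B1 as basis and let X be its fractional conversion, so ξ = 0.998X.
Species balance: n_B1 = 0.998 − 0.998X; n_A2 = 7.17 − 2.99X; n_A1 = 2X; n_I = 3.26 (inert).
Summing: n_T = 11.4 − 2X.
At X = 0.64: n_B1 = 0.359, n_A2 = 5.25, n_A1 = 1.28, n_T = 10.2.
p_i = (n_i/n_T)·P. K_p = p_A1^2 / (p_B1 p_A2^3) = 5.07 atm^-2.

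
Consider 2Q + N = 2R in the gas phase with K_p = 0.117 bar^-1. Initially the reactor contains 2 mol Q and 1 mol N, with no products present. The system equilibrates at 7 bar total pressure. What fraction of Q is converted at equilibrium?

X = 0.314

Take 2 mol Q as basis and let X be its fractional conversion, so ξ = X.
Moles: n_Q = 2 − 2X; n_N = 1 − X; n_R = 2X.
Total moles n_T = 3 − X.
y_i = n_i/n_T, p_i = y_i·P. K_p = p_R^2 / (p_Q^2 p_N).
Setting this equal to 0.117 bar^-1 and taking the physical root (0 < X < 1) gives X = 0.314.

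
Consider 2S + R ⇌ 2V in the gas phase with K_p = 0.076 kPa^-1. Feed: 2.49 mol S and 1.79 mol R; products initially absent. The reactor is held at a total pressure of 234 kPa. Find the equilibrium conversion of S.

X = 0.688

Take 2.49 mol S as basis and let X be its fractional conversion, so ξ = 1.25X.
Mole table: n_S = 2.49 − 2.49X; n_R = 1.79 − 1.25X; n_V = 2.49X.
Total moles n_T = 4.28 − 1.25X.
Mole fractions y_i = n_i/n_T; K_p = p_V^2 / (p_S^2 p_R) with p_i = y_i·P.
Setting this equal to 0.076 kPa^-1 and taking the physical root (0 < X < 1) gives X = 0.688.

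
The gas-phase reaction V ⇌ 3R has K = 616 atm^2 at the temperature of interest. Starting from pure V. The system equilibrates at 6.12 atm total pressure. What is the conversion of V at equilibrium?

X = 0.859

Let X = conversion of V (basis 1 mol V); extent of reaction ξ = X.
Mole table: n_V = 1 − X; n_R = 3X.
Summing: n_T = 1 + 2X.
Mole fractions y_i = n_i/n_T; K = p_R^3 / (p_V) with p_i = y_i·P.
Setting this equal to 616 atm^2 and taking the physical root (0 < X < 1) gives X = 0.859.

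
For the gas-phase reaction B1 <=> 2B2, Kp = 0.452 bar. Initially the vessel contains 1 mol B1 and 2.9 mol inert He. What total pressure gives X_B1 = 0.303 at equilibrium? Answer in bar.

P = 3.61 bar

Basis: 1 mol B1 initially; let X = conversion of B1. Extent ξ = X.
Moles: n_B1 = 1 − X; n_B2 = 2X; n_I = 2.9 (inert).
n_T = Σnᵢ = 3.9 + X.
Kp = p_B2^2 / (p_B1) with p_i = (n_i/n_T)·P.
At X = 0.303: the mole-fraction product g(X) = Π y_i^ν_i = 0.1254. Since Kp = g(X)·P^{1}, P = (Kp/g)^(1/1) = (0.452/0.1254)^(1/1) = 3.61 bar.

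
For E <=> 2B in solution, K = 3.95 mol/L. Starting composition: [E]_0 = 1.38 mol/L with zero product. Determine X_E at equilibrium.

X = 0.561

Let X = conversion of E; extent ξ = 1.38·X mol/L.
Concentrations: [E] = 1.38 − 1.38X; [B] = 2.76X.
K = [B]^2 / ([E]).
Equating to 3.95 mol/L: the physical root is X = 0.561.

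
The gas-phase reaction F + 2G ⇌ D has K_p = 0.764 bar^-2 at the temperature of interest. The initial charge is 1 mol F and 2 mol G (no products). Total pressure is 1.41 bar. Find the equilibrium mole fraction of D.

y_D = 0.142

Basis: 1 mol F initially; let X = conversion of F. Extent ξ = X.
Species balance: n_F = 1 − X; n_G = 2 − 2X; n_D = X.
Summing: n_T = 3 − 2X.
y_i = n_i/n_T, p_i = y_i·P. K_p = p_D / (p_F p_G^2).
Setting this equal to 0.764 bar^-2 and taking the physical root (0 < X < 1) gives X = 0.332.
Then n_D = 0.332, n_T = 2.34, so y_D = 0.142.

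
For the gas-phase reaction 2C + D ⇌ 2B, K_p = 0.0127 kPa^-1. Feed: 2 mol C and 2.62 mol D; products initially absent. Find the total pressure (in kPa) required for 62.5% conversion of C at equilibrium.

P = 438 kPa

Let X = conversion of C (basis 2 mol C); extent of reaction ξ = X.
Moles: n_C = 2 − 2X; n_D = 2.62 − X; n_B = 2X.
Summing: n_T = 4.62 − X.
K_p = p_B^2 / (p_C^2 p_D) with p_i = (n_i/n_T)·P.
At X = 0.625: the mole-fraction product g(X) = Π y_i^ν_i = 5.563. Since K_p = g(X)·P^{-1}, P = (g/K_p)^(1/1) = (5.563/0.0127)^(1/1) = 438 kPa.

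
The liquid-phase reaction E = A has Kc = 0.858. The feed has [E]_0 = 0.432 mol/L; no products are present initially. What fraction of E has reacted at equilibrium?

Let X = conversion of E; extent ξ = 0.432·X mol/L.
Concentrations: [E] = 0.432 − 0.432X; [A] = 0.432X.
Kc = [A] / ([E]).
Solving Kc = 0.858 for X ∈ (0,1): X = 0.462.

X = 0.462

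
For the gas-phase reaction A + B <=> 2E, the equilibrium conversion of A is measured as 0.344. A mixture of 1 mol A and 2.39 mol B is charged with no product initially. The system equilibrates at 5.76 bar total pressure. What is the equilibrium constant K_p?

K_p = 0.353

Let X = conversion of A (basis 1 mol A); extent of reaction ξ = X.
Moles: n_A = 1 − X; n_B = 2.39 − X; n_E = 2X.
Total moles n_T = 3.39 (Δν = 0, constant).
At X = 0.344: n_A = 0.656, n_B = 2.05, n_E = 0.688, n_T = 3.39.
p_i = (n_i/n_T)·P. K_p = p_E^2 / (p_A p_B) = 0.353.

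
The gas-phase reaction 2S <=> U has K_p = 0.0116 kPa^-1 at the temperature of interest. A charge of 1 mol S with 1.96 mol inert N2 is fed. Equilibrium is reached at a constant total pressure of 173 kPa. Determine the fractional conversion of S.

Take 1 mol S as basis and let X be its fractional conversion, so ξ = 0.5X.
At extent ξ: n_S = 1 − X; n_U = 0.5X; n_I = 1.96 (inert).
n_T = Σnᵢ = 2.96 − 0.5X.
y_i = n_i/n_T, p_i = y_i·P. K_p = p_U / (p_S^2).
Substituting and setting equal to 0.0116 kPa^-1 gives a polynomial in X; the root in (0,1) is X = 0.448.

X = 0.448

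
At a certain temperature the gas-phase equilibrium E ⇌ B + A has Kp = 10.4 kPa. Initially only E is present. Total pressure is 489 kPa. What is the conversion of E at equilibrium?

Basis: 1 mol E initially; let X = conversion of E. Extent ξ = X.
Species balance: n_E = 1 − X; n_B = X; n_A = X.
n_T = Σnᵢ = 1 + X.
Mole fractions y_i = n_i/n_T; Kp = p_B p_A / (p_E) with p_i = y_i·P.
Setting this equal to 10.4 kPa and taking the physical root (0 < X < 1) gives X = 0.144.

X = 0.144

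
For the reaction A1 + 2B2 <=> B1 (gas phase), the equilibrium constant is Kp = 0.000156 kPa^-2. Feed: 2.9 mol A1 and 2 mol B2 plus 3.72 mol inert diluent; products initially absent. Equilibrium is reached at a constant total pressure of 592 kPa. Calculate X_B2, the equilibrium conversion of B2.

Basis: 2 mol B2 initially; let X = conversion of B2. Extent ξ = X.
At extent ξ: n_A1 = 2.9 − X; n_B2 = 2 − 2X; n_B1 = X; n_I = 3.72 (inert).
n_T = Σnᵢ = 8.62 − 2X.
Mole fractions y_i = n_i/n_T; Kp = p_B1 / (p_A1 p_B2^2) with p_i = y_i·P.
Substituting and setting equal to 0.000156 kPa^-2 gives a polynomial in X; the root in (0,1) is X = 0.721.

X = 0.721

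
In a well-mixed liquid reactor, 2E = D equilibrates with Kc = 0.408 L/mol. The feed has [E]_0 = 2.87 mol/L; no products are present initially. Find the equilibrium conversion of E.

Let X = conversion of E; extent ξ = 2.87X/2 mol/L.
Concentrations: [E] = 2.87 − 2.87X; [D] = 1.44X.
Kc = [D] / ([E]^2).
Solving Kc = 0.408 for X ∈ (0,1): X = 0.526.

X = 0.526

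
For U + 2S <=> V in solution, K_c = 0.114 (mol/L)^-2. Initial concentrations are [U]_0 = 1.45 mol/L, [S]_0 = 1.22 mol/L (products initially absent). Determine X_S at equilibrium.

X = 0.222

Let X = conversion of S; extent ξ = 1.22X/2 mol/L.
Concentrations: [U] = 1.45 − 0.61X; [S] = 1.22 − 1.22X; [V] = 0.61X.
K_c = [V] / ([U] [S]^2).
Equating to 0.114 (mol/L)^-2: the physical root is X = 0.222.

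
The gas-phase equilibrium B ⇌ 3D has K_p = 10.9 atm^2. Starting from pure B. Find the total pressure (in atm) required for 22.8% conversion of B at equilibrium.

P = 7.47 atm

Basis: 1 mol B initially; let X = conversion of B. Extent ξ = X.
Mole table: n_B = 1 − X; n_D = 3X.
Summing: n_T = 1 + 2X.
K_p = p_D^3 / (p_B) with p_i = (n_i/n_T)·P.
At X = 0.228: the mole-fraction product g(X) = Π y_i^ν_i = 0.1955. Since K_p = g(X)·P^{2}, P = (K_p/g)^(1/2) = (10.9/0.1955)^(1/2) = 7.47 atm.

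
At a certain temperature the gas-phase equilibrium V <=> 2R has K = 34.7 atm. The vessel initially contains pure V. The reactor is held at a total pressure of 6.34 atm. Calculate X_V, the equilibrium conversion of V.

Basis: 1 mol V initially; let X = conversion of V. Extent ξ = X.
Species balance: n_V = 1 − X; n_R = 2X.
Total moles n_T = 1 + X.
With p_i = (n_i/n_T)P, K = p_R^2 / (p_V).
This yields a degree-2 equation in X; solving on (0,1), X = 0.760.

X = 0.760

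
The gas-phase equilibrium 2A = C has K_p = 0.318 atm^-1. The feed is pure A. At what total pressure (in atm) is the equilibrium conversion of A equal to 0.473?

P = 2.04 atm

Basis: 1 mol A initially; let X = conversion of A. Extent ξ = 0.5X.
Mole table: n_A = 1 − X; n_C = 0.5X.
Total moles n_T = 1 − 0.5X.
K_p = p_C / (p_A^2) with p_i = (n_i/n_T)·P.
At X = 0.473: the mole-fraction product g(X) = Π y_i^ν_i = 0.6502. Since K_p = g(X)·P^{-1}, P = (g/K_p)^(1/1) = (0.6502/0.318)^(1/1) = 2.04 atm.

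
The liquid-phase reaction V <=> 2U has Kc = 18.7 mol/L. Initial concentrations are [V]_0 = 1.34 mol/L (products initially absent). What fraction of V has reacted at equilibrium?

X = 0.811

Let X = conversion of V; extent ξ = 1.34·X mol/L.
Concentrations: [V] = 1.34 − 1.34X; [U] = 2.68X.
Kc = [U]^2 / ([V]).
Solving Kc = 18.7 for X ∈ (0,1): X = 0.811.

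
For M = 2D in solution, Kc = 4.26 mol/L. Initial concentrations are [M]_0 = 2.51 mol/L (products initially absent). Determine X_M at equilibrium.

Let X = conversion of M; extent ξ = 2.51·X mol/L.
Concentrations: [M] = 2.51 − 2.51X; [D] = 5.02X.
Kc = [D]^2 / ([M]).
Equating to 4.26 mol/L: the physical root is X = 0.473.

X = 0.473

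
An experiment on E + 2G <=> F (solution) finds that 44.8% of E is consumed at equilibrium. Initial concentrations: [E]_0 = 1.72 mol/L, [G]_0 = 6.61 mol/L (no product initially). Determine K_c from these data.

K_c = 0.0316 (mol/L)^-2

Let X = conversion of E.
Concentrations: [E] = 1.72 − 1.72X; [G] = 6.61 − 3.44X; [F] = 1.72X.
At X = 0.448: [E] = 0.949, [G] = 5.07, [F] = 0.771.
K_c = [F] / ([E] [G]^2) = 0.0316 (mol/L)^-2.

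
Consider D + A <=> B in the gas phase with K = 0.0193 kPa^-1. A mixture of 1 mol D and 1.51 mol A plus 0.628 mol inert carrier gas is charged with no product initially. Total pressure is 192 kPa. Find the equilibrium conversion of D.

X = 0.575

Take 1 mol D as basis and let X be its fractional conversion, so ξ = X.
At extent ξ: n_D = 1 − X; n_A = 1.51 − X; n_B = X; n_I = 0.628 (inert).
Summing: n_T = 3.14 − X.
Mole fractions y_i = n_i/n_T; K = p_B / (p_D p_A) with p_i = y_i·P.
Equating to 0.0193 kPa^-1 and solving on 0 < X < 1: X = 0.575.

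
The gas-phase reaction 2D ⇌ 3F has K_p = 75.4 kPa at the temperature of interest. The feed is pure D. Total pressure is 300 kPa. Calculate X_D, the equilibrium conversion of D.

Let X = conversion of D (basis 1 mol D); extent of reaction ξ = 0.5X.
Moles: n_D = 1 − X; n_F = 1.5X.
Summing: n_T = 1 + 0.5X.
y_i = n_i/n_T, p_i = y_i·P. K_p = p_F^3 / (p_D^2).
Setting this equal to 75.4 kPa and taking the physical root (0 < X < 1) gives X = 0.337.

X = 0.337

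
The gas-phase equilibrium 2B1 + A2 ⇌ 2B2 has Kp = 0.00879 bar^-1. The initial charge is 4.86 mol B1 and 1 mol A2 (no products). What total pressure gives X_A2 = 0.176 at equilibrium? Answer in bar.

P = 4.78 bar

Basis: 1 mol A2 initially; let X = conversion of A2. Extent ξ = X.
Moles: n_B1 = 4.86 − 2X; n_A2 = 1 − X; n_B2 = 2X.
Total moles n_T = 5.86 − X.
Kp = p_B2^2 / (p_B1^2 p_A2) with p_i = (n_i/n_T)·P.
At X = 0.176: the mole-fraction product g(X) = Π y_i^ν_i = 0.04206. Since Kp = g(X)·P^{-1}, P = (g/Kp)^(1/1) = (0.04206/0.00879)^(1/1) = 4.78 bar.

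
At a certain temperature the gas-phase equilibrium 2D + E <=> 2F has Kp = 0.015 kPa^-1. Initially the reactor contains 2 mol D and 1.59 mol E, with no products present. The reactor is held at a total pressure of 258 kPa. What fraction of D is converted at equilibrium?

Let X = conversion of D (basis 2 mol D); extent of reaction ξ = X.
Mole table: n_D = 2 − 2X; n_E = 1.59 − X; n_F = 2X.
Summing: n_T = 3.59 − X.
Mole fractions y_i = n_i/n_T; Kp = p_F^2 / (p_D^2 p_E) with p_i = y_i·P.
This yields a degree-3 equation in X; solving on (0,1), X = 0.536.

X = 0.536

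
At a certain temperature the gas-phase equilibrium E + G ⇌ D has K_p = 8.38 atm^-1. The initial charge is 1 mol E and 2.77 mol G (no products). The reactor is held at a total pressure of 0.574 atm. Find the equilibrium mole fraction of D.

y_D = 0.254

Basis: 1 mol E initially; let X = conversion of E. Extent ξ = X.
Species balance: n_E = 1 − X; n_G = 2.77 − X; n_D = X.
Total moles n_T = 3.77 − X.
With p_i = (n_i/n_T)P, K_p = p_D / (p_E p_G).
This yields a degree-2 equation in X; solving on (0,1), X = 0.763.
Then n_D = 0.763, n_T = 3.01, so y_D = 0.254.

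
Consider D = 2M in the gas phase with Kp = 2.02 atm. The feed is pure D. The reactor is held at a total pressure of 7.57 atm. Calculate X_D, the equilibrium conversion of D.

Take 1 mol D as basis and let X be its fractional conversion, so ξ = X.
At extent ξ: n_D = 1 − X; n_M = 2X.
Total moles n_T = 1 + X.
With p_i = (n_i/n_T)P, Kp = p_M^2 / (p_D).
Equating to 2.02 atm and solving on 0 < X < 1: X = 0.250.

X = 0.250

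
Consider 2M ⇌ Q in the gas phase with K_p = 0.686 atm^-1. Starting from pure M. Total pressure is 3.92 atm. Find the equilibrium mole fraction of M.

Basis: 1 mol M initially; let X = conversion of M. Extent ξ = 0.5X.
At extent ξ: n_M = 1 − X; n_Q = 0.5X.
Summing: n_T = 1 − 0.5X.
With p_i = (n_i/n_T)P, K_p = p_Q / (p_M^2).
Substituting and setting equal to 0.686 atm^-1 gives a polynomial in X; the root in (0,1) is X = 0.708.
Then n_M = 0.292, n_T = 0.646, so y_M = 0.452.

y_M = 0.452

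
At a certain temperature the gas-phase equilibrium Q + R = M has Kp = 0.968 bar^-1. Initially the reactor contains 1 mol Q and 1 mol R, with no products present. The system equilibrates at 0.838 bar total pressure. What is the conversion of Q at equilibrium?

X = 0.257

Basis: 1 mol Q initially; let X = conversion of Q. Extent ξ = X.
Species balance: n_Q = 1 − X; n_R = 1 − X; n_M = X.
n_T = Σnᵢ = 2 − X.
y_i = n_i/n_T, p_i = y_i·P. Kp = p_M / (p_Q p_R).
Equating to 0.968 bar^-1 and solving on 0 < X < 1: X = 0.257.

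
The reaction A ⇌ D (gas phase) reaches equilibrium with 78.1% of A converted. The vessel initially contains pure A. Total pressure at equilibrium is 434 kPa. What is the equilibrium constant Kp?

Kp = 3.57

Let X = conversion of A (basis 1 mol A); extent of reaction ξ = X.
At extent ξ: n_A = 1 − X; n_D = X.
Since Δν = 0, n_T = 1 throughout.
At X = 0.781: n_A = 0.219, n_D = 0.781, n_T = 1.
p_i = (n_i/n_T)·P. Kp = p_D / (p_A) = 3.57.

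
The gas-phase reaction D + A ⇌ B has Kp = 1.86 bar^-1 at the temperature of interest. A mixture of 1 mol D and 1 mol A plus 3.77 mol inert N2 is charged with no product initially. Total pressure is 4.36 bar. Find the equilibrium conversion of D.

X = 0.454

Let X = conversion of D (basis 1 mol D); extent of reaction ξ = X.
Mole table: n_D = 1 − X; n_A = 1 − X; n_B = X; n_I = 3.77 (inert).
Total moles n_T = 5.77 − X.
With p_i = (n_i/n_T)P, Kp = p_B / (p_D p_A).
Substituting and setting equal to 1.86 bar^-1 gives a polynomial in X; the root in (0,1) is X = 0.454.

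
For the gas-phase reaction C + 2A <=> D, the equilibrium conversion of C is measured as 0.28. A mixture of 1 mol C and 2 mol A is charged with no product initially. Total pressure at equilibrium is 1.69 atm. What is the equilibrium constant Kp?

Kp = 0.391 atm^-2

Basis: 1 mol C initially; let X = conversion of C. Extent ξ = X.
Mole table: n_C = 1 − X; n_A = 2 − 2X; n_D = X.
Total moles n_T = 3 − 2X.
At X = 0.28: n_C = 0.72, n_A = 1.44, n_D = 0.28, n_T = 2.44.
p_i = (n_i/n_T)·P. Kp = p_D / (p_C p_A^2) = 0.391 atm^-2.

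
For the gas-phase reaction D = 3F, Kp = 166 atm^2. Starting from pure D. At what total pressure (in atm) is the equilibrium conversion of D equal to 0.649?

P = 6.46 atm

Let X = conversion of D (basis 1 mol D); extent of reaction ξ = X.
Species balance: n_D = 1 − X; n_F = 3X.
n_T = Σnᵢ = 1 + 2X.
Kp = p_F^3 / (p_D) with p_i = (n_i/n_T)·P.
At X = 0.649: the mole-fraction product g(X) = Π y_i^ν_i = 3.982. Since Kp = g(X)·P^{2}, P = (Kp/g)^(1/2) = (166/3.982)^(1/2) = 6.46 atm.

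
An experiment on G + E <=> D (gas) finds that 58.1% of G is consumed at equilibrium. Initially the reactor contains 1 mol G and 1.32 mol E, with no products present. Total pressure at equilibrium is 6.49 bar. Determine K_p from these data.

K_p = 0.503 bar^-1

Basis: 1 mol G initially; let X = conversion of G. Extent ξ = X.
Moles: n_G = 1 − X; n_E = 1.32 − X; n_D = X.
Summing: n_T = 2.32 − X.
At X = 0.581: n_G = 0.419, n_E = 0.739, n_D = 0.581, n_T = 1.74.
p_i = (n_i/n_T)·P. K_p = p_D / (p_G p_E) = 0.503 bar^-1.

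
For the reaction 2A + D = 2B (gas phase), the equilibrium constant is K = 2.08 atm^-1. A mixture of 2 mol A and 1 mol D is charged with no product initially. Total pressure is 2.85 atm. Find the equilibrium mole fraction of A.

Let X = conversion of A (basis 2 mol A); extent of reaction ξ = X.
Species balance: n_A = 2 − 2X; n_D = 1 − X; n_B = 2X.
n_T = Σnᵢ = 3 − X.
Mole fractions y_i = n_i/n_T; K = p_B^2 / (p_A^2 p_D) with p_i = y_i·P.
Equating to 2.08 atm^-1 and solving on 0 < X < 1: X = 0.518.
Then n_A = 0.965, n_T = 2.48, so y_A = 0.389.

y_A = 0.389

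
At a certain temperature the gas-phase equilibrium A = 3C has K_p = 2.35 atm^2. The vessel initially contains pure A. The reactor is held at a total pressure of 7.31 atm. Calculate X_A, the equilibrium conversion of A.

Let X = conversion of A (basis 1 mol A); extent of reaction ξ = X.
Species balance: n_A = 1 − X; n_C = 3X.
n_T = Σnᵢ = 1 + 2X.
With p_i = (n_i/n_T)P, K_p = p_C^3 / (p_A).
This yields a degree-3 equation in X; solving on (0,1), X = 0.131.

X = 0.131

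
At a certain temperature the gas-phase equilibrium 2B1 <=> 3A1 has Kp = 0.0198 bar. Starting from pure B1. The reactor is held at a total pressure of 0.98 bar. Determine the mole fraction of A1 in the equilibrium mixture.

Basis: 1 mol B1 initially; let X = conversion of B1. Extent ξ = 0.5X.
Moles: n_B1 = 1 − X; n_A1 = 1.5X.
Total moles n_T = 1 + 0.5X.
With p_i = (n_i/n_T)P, Kp = p_A1^3 / (p_B1^2).
Equating to 0.0198 bar and solving on 0 < X < 1: X = 0.165.
Then n_A1 = 0.248, n_T = 1.08, so y_A1 = 0.229.

y_A1 = 0.229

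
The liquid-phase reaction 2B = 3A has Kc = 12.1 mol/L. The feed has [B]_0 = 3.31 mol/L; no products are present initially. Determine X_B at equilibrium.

Let X = conversion of B; extent ξ = 3.31X/2 mol/L.
Concentrations: [B] = 3.31 − 3.31X; [A] = 4.96X.
Kc = [A]^3 / ([B]^2).
Equating to 12.1 mol/L: the physical root is X = 0.578.

X = 0.578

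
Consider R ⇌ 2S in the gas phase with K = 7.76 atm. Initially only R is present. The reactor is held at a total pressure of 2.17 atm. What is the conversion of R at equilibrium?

Take 1 mol R as basis and let X be its fractional conversion, so ξ = X.
Mole table: n_R = 1 − X; n_S = 2X.
Summing: n_T = 1 + X.
Mole fractions y_i = n_i/n_T; K = p_S^2 / (p_R) with p_i = y_i·P.
Substituting and setting equal to 7.76 atm gives a polynomial in X; the root in (0,1) is X = 0.687.

X = 0.687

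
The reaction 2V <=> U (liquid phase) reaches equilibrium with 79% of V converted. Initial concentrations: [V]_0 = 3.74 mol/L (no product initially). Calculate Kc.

Let X = conversion of V.
Concentrations: [V] = 3.74 − 3.74X; [U] = 1.87X.
At X = 0.79: [V] = 0.785, [U] = 1.48.
Kc = [U] / ([V]^2) = 2.39 L/mol.

Kc = 2.39 L/mol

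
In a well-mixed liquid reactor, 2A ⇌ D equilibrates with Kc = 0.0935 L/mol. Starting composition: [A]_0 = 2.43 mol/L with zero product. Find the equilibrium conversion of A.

X = 0.253

Let X = conversion of A; extent ξ = 2.43X/2 mol/L.
Concentrations: [A] = 2.43 − 2.43X; [D] = 1.22X.
Kc = [D] / ([A]^2).
Solving Kc = 0.0935 for X ∈ (0,1): X = 0.253.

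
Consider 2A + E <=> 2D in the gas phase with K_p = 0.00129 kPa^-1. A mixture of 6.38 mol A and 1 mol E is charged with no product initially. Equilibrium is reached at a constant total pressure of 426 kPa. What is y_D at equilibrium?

y_D = 0.152

Basis: 1 mol E initially; let X = conversion of E. Extent ξ = X.
Moles: n_A = 6.38 − 2X; n_E = 1 − X; n_D = 2X.
Summing: n_T = 7.38 − X.
Mole fractions y_i = n_i/n_T; K_p = p_D^2 / (p_A^2 p_E) with p_i = y_i·P.
Substituting and setting equal to 0.00129 kPa^-1 gives a polynomial in X; the root in (0,1) is X = 0.522.
Then n_D = 1.04, n_T = 6.86, so y_D = 0.152.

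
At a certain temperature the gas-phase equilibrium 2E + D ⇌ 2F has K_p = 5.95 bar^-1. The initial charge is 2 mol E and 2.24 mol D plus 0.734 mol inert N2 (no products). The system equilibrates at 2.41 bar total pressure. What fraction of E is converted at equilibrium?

X = 0.695

Basis: 2 mol E initially; let X = conversion of E. Extent ξ = X.
Moles: n_E = 2 − 2X; n_D = 2.24 − X; n_F = 2X; n_I = 0.734 (inert).
Total moles n_T = 4.97 − X.
With p_i = (n_i/n_T)P, K_p = p_F^2 / (p_E^2 p_D).
Equating to 5.95 bar^-1 and solving on 0 < X < 1: X = 0.695.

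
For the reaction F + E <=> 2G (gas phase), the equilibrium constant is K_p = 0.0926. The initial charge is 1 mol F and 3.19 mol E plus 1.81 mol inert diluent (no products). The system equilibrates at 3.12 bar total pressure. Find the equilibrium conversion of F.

X = 0.230

Let X = conversion of F (basis 1 mol F); extent of reaction ξ = X.
Moles: n_F = 1 − X; n_E = 3.19 − X; n_G = 2X; n_I = 1.81 (inert).
Total moles n_T = 6 (Δν = 0, constant).
y_i = n_i/n_T, p_i = y_i·P. K_p = p_G^2 / (p_F p_E).
Setting this equal to 0.0926 and taking the physical root (0 < X < 1) gives X = 0.230.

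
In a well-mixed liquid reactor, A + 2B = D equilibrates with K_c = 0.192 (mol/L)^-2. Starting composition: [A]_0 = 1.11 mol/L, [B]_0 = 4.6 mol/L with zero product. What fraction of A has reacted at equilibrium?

Let X = conversion of A; extent ξ = 1.11·X mol/L.
Concentrations: [A] = 1.11 − 1.11X; [B] = 4.6 − 2.22X; [D] = 1.11X.
K_c = [D] / ([A] [B]^2).
This equals 0.192 at X = 0.655 (the root in 0 < X < 1).

X = 0.655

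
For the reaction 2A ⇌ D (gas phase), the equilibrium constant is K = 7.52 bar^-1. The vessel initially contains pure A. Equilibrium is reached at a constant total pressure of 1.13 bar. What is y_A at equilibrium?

y_A = 0.289

Let X = conversion of A (basis 1 mol A); extent of reaction ξ = 0.5X.
At extent ξ: n_A = 1 − X; n_D = 0.5X.
Summing: n_T = 1 − 0.5X.
With p_i = (n_i/n_T)P, K = p_D / (p_A^2).
Substituting and setting equal to 7.52 bar^-1 gives a polynomial in X; the root in (0,1) is X = 0.831.
Then n_A = 0.169, n_T = 0.585, so y_A = 0.289.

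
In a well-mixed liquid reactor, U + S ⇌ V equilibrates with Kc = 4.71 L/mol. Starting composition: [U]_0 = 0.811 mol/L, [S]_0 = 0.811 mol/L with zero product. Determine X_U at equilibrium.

X = 0.603

Let X = conversion of U; extent ξ = 0.811·X mol/L.
Concentrations: [U] = 0.811 − 0.811X; [S] = 0.811 − 0.811X; [V] = 0.811X.
Kc = [V] / ([U] [S]).
Equating to 4.71 L/mol: the physical root is X = 0.603.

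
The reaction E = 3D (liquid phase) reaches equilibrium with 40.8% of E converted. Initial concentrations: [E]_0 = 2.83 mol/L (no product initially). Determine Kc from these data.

Kc = 24.8 (mol/L)^2

Let X = conversion of E.
Concentrations: [E] = 2.83 − 2.83X; [D] = 8.49X.
At X = 0.408: [E] = 1.68, [D] = 3.46.
Kc = [D]^3 / ([E]) = 24.8 (mol/L)^2.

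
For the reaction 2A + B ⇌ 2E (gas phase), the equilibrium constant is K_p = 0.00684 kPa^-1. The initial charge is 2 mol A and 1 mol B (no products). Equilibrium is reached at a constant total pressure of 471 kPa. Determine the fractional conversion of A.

Basis: 2 mol A initially; let X = conversion of A. Extent ξ = X.
Moles: n_A = 2 − 2X; n_B = 1 − X; n_E = 2X.
Total moles n_T = 3 − X.
With p_i = (n_i/n_T)P, K_p = p_E^2 / (p_A^2 p_B).
Substituting and setting equal to 0.00684 kPa^-1 gives a polynomial in X; the root in (0,1) is X = 0.454.

X = 0.454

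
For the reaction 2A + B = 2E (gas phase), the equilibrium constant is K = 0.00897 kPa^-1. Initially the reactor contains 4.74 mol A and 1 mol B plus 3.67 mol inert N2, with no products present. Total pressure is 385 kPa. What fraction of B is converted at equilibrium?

X = 0.645

Basis: 1 mol B initially; let X = conversion of B. Extent ξ = X.
Species balance: n_A = 4.74 − 2X; n_B = 1 − X; n_E = 2X; n_I = 3.67 (inert).
Total moles n_T = 9.41 − X.
With p_i = (n_i/n_T)P, K = p_E^2 / (p_A^2 p_B).
Equating to 0.00897 kPa^-1 and solving on 0 < X < 1: X = 0.645.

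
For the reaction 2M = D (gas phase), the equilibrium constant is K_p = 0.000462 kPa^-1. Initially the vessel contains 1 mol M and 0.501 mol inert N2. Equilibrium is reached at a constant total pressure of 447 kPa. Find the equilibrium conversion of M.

Take 1 mol M as basis and let X be its fractional conversion, so ξ = 0.5X.
Species balance: n_M = 1 − X; n_D = 0.5X; n_I = 0.501 (inert).
Total moles n_T = 1.5 − 0.5X.
y_i = n_i/n_T, p_i = y_i·P. K_p = p_D / (p_M^2).
Equating to 0.000462 kPa^-1 and solving on 0 < X < 1: X = 0.192.

X = 0.192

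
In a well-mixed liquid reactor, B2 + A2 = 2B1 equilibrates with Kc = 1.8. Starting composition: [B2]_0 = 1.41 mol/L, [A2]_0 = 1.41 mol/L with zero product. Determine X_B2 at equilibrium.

Let X = conversion of B2; extent ξ = 1.41·X mol/L.
Concentrations: [B2] = 1.41 − 1.41X; [A2] = 1.41 − 1.41X; [B1] = 2.82X.
Kc = [B1]^2 / ([B2] [A2]).
Solving Kc = 1.8 for X ∈ (0,1): X = 0.401.

X = 0.401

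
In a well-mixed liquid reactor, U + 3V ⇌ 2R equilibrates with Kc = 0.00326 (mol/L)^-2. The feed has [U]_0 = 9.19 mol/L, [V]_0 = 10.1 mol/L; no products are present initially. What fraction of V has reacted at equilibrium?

Let X = conversion of V; extent ξ = 10.1X/3 mol/L.
Concentrations: [U] = 9.19 − 3.37X; [V] = 10.1 − 10.1X; [R] = 6.73X.
Kc = [R]^2 / ([U] [V]^3).
Solving Kc = 0.00326 for X ∈ (0,1): X = 0.377.

X = 0.377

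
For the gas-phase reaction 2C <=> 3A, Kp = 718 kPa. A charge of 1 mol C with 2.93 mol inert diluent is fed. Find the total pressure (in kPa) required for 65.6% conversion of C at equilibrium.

Let X = conversion of C (basis 1 mol C); extent of reaction ξ = 0.5X.
Mole table: n_C = 1 − X; n_A = 1.5X; n_I = 2.93 (inert).
Total moles n_T = 3.93 + 0.5X.
Kp = p_A^3 / (p_C^2) with p_i = (n_i/n_T)·P.
At X = 0.656: the mole-fraction product g(X) = Π y_i^ν_i = 1.891. Since Kp = g(X)·P^{1}, P = (Kp/g)^(1/1) = (718/1.891)^(1/1) = 380 kPa.

P = 380 kPa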